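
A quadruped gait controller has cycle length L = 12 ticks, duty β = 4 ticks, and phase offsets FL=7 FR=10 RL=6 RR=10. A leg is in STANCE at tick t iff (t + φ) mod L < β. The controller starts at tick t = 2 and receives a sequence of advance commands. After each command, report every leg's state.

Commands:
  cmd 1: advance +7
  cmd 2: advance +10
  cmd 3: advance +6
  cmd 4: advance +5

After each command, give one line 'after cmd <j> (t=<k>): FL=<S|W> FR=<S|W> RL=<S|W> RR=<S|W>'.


start t=2: FL=W FR=S RL=W RR=S
cmd 1: advance +7 → t=9, phase=(4,7,3,7) → FL=W FR=W RL=S RR=W
cmd 2: advance +10 → t=19, phase=(2,5,1,5) → FL=S FR=W RL=S RR=W
cmd 3: advance +6 → t=25, phase=(8,11,7,11) → FL=W FR=W RL=W RR=W
cmd 4: advance +5 → t=30, phase=(1,4,0,4) → FL=S FR=W RL=S RR=W

after cmd 1 (t=9): FL=W FR=W RL=S RR=W
after cmd 2 (t=19): FL=S FR=W RL=S RR=W
after cmd 3 (t=25): FL=W FR=W RL=W RR=W
after cmd 4 (t=30): FL=S FR=W RL=S RR=W


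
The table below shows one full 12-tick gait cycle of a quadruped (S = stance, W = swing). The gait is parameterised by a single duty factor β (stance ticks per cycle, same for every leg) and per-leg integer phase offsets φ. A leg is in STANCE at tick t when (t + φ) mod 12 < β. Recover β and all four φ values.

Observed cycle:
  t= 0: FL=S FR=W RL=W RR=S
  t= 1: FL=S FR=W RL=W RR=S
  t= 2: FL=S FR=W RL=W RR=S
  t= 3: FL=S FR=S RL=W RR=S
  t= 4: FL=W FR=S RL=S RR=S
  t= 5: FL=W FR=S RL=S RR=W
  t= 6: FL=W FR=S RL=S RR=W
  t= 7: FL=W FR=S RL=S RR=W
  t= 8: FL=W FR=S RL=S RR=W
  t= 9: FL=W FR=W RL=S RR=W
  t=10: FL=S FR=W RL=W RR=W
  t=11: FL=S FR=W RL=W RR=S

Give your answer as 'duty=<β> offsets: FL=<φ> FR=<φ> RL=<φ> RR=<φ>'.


duty=6 offsets: FL=2 FR=9 RL=8 RR=1

duty β = stance ticks per leg = 6
FL: stance ticks = 6; W→S at t=10 → φ=2
FR: stance ticks = 6; W→S at t=3 → φ=9
RL: stance ticks = 6; W→S at t=4 → φ=8
RR: stance ticks = 6; W→S at t=11 → φ=1


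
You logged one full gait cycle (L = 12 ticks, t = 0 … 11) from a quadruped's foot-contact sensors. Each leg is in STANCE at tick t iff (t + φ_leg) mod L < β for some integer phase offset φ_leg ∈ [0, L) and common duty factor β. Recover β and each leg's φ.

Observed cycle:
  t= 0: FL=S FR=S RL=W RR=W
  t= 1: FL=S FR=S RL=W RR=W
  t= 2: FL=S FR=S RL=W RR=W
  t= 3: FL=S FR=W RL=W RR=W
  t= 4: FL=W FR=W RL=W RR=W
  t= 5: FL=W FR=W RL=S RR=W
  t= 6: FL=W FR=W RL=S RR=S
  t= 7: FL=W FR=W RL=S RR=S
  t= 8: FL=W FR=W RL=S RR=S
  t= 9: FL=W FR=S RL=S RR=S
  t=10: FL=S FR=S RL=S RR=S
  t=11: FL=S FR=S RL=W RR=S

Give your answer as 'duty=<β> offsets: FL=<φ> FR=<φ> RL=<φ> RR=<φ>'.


duty β = stance ticks per leg = 6
FL: stance ticks = 6; W→S at t=10 → φ=2
FR: stance ticks = 6; W→S at t=9 → φ=3
RL: stance ticks = 6; W→S at t=5 → φ=7
RR: stance ticks = 6; W→S at t=6 → φ=6

duty=6 offsets: FL=2 FR=3 RL=7 RR=6


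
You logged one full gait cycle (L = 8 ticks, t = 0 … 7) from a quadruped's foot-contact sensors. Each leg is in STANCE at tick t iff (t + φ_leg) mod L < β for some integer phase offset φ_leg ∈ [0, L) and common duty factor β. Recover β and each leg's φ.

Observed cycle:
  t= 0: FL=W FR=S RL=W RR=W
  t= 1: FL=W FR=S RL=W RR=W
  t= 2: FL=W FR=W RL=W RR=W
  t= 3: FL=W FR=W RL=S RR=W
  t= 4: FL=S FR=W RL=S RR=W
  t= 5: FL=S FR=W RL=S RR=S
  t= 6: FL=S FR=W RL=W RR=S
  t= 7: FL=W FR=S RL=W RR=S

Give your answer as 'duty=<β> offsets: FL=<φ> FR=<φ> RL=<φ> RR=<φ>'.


duty=3 offsets: FL=4 FR=1 RL=5 RR=3

duty β = stance ticks per leg = 3
FL: stance ticks = 3; W→S at t=4 → φ=4
FR: stance ticks = 3; W→S at t=7 → φ=1
RL: stance ticks = 3; W→S at t=3 → φ=5
RR: stance ticks = 3; W→S at t=5 → φ=3


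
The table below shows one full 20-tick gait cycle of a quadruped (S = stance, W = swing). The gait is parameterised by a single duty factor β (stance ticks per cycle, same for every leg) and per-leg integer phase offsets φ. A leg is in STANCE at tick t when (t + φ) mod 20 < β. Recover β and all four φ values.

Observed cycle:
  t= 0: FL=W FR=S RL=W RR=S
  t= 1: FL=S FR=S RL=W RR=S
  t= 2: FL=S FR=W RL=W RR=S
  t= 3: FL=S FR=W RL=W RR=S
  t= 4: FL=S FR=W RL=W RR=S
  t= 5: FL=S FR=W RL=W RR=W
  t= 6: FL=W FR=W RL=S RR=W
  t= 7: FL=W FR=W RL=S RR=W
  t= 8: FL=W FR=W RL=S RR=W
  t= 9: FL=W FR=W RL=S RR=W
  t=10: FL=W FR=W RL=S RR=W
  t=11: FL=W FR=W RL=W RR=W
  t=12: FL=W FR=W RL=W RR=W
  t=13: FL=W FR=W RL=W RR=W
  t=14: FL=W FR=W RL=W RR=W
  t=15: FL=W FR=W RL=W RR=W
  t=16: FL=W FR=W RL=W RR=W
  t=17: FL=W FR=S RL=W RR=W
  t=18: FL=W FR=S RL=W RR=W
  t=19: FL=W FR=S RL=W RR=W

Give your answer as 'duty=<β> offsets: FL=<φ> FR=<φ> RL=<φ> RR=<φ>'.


duty β = stance ticks per leg = 5
FL: stance ticks = 5; W→S at t=1 → φ=19
FR: stance ticks = 5; W→S at t=17 → φ=3
RL: stance ticks = 5; W→S at t=6 → φ=14
RR: stance ticks = 5; W→S at t=0 → φ=0

duty=5 offsets: FL=19 FR=3 RL=14 RR=0


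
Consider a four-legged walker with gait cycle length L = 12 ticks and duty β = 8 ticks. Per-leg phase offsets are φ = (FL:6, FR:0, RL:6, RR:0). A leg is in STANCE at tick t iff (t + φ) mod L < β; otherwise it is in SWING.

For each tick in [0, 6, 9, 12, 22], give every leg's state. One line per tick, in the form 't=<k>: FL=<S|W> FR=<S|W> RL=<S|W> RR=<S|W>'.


t=0: phase=(6,0,6,0) vs β=8 → FL=S FR=S RL=S RR=S
t=6: phase=(0,6,0,6) vs β=8 → FL=S FR=S RL=S RR=S
t=9: phase=(3,9,3,9) vs β=8 → FL=S FR=W RL=S RR=W
t=12: phase=(6,0,6,0) vs β=8 → FL=S FR=S RL=S RR=S
t=22: phase=(4,10,4,10) vs β=8 → FL=S FR=W RL=S RR=W

t=0: FL=S FR=S RL=S RR=S
t=6: FL=S FR=S RL=S RR=S
t=9: FL=S FR=W RL=S RR=W
t=12: FL=S FR=S RL=S RR=S
t=22: FL=S FR=W RL=S RR=W


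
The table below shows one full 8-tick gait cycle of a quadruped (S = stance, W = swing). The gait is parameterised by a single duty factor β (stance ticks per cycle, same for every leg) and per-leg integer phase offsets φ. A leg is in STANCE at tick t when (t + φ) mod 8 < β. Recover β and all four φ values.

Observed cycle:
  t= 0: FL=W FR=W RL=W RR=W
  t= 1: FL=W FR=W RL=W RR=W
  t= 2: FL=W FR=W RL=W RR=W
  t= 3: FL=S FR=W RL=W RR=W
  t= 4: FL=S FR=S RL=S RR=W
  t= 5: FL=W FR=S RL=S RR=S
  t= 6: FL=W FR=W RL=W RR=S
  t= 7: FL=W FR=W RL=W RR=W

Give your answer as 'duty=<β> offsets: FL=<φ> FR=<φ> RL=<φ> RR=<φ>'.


duty β = stance ticks per leg = 2
FL: stance ticks = 2; W→S at t=3 → φ=5
FR: stance ticks = 2; W→S at t=4 → φ=4
RL: stance ticks = 2; W→S at t=4 → φ=4
RR: stance ticks = 2; W→S at t=5 → φ=3

duty=2 offsets: FL=5 FR=4 RL=4 RR=3


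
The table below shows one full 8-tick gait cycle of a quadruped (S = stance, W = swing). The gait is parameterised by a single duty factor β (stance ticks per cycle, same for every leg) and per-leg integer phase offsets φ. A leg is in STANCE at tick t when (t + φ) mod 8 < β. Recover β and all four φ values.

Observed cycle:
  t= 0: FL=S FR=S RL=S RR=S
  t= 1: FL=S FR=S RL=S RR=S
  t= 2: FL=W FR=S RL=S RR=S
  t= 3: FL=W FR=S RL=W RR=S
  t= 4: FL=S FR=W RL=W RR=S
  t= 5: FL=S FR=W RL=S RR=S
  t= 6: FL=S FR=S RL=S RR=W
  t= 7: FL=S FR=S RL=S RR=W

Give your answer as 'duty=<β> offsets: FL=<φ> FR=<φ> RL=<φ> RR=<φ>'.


duty=6 offsets: FL=4 FR=2 RL=3 RR=0

duty β = stance ticks per leg = 6
FL: stance ticks = 6; W→S at t=4 → φ=4
FR: stance ticks = 6; W→S at t=6 → φ=2
RL: stance ticks = 6; W→S at t=5 → φ=3
RR: stance ticks = 6; W→S at t=0 → φ=0


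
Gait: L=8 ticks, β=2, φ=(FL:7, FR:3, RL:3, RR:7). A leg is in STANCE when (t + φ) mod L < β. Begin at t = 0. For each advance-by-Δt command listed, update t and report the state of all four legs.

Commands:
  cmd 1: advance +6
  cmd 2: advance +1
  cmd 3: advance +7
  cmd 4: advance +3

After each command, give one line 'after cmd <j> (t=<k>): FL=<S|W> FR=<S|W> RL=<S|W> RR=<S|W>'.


start t=0: FL=W FR=W RL=W RR=W
cmd 1: advance +6 → t=6, phase=(5,1,1,5) → FL=W FR=S RL=S RR=W
cmd 2: advance +1 → t=7, phase=(6,2,2,6) → FL=W FR=W RL=W RR=W
cmd 3: advance +7 → t=14, phase=(5,1,1,5) → FL=W FR=S RL=S RR=W
cmd 4: advance +3 → t=17, phase=(0,4,4,0) → FL=S FR=W RL=W RR=S

after cmd 1 (t=6): FL=W FR=S RL=S RR=W
after cmd 2 (t=7): FL=W FR=W RL=W RR=W
after cmd 3 (t=14): FL=W FR=S RL=S RR=W
after cmd 4 (t=17): FL=S FR=W RL=W RR=S


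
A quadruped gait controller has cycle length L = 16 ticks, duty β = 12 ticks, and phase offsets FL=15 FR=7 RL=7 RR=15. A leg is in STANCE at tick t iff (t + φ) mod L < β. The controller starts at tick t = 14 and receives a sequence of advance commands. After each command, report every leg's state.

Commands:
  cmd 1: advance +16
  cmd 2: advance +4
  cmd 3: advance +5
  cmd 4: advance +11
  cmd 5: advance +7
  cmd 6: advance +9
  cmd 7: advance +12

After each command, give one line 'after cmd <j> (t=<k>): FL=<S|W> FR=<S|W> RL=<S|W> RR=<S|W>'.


start t=14: FL=W FR=S RL=S RR=W
cmd 1: advance +16 → t=30, phase=(13,5,5,13) → FL=W FR=S RL=S RR=W
cmd 2: advance +4 → t=34, phase=(1,9,9,1) → FL=S FR=S RL=S RR=S
cmd 3: advance +5 → t=39, phase=(6,14,14,6) → FL=S FR=W RL=W RR=S
cmd 4: advance +11 → t=50, phase=(1,9,9,1) → FL=S FR=S RL=S RR=S
cmd 5: advance +7 → t=57, phase=(8,0,0,8) → FL=S FR=S RL=S RR=S
cmd 6: advance +9 → t=66, phase=(1,9,9,1) → FL=S FR=S RL=S RR=S
cmd 7: advance +12 → t=78, phase=(13,5,5,13) → FL=W FR=S RL=S RR=W

after cmd 1 (t=30): FL=W FR=S RL=S RR=W
after cmd 2 (t=34): FL=S FR=S RL=S RR=S
after cmd 3 (t=39): FL=S FR=W RL=W RR=S
after cmd 4 (t=50): FL=S FR=S RL=S RR=S
after cmd 5 (t=57): FL=S FR=S RL=S RR=S
after cmd 6 (t=66): FL=S FR=S RL=S RR=S
after cmd 7 (t=78): FL=W FR=S RL=S RR=W


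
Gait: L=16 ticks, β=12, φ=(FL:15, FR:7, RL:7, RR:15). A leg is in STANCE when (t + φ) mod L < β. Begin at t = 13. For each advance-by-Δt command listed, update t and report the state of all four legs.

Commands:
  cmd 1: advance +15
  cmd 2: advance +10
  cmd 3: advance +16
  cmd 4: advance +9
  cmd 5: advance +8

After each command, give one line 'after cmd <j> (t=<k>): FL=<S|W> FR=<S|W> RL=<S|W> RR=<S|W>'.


after cmd 1 (t=28): FL=S FR=S RL=S RR=S
after cmd 2 (t=38): FL=S FR=W RL=W RR=S
after cmd 3 (t=54): FL=S FR=W RL=W RR=S
after cmd 4 (t=63): FL=W FR=S RL=S RR=W
after cmd 5 (t=71): FL=S FR=W RL=W RR=S

start t=13: FL=W FR=S RL=S RR=W
cmd 1: advance +15 → t=28, phase=(11,3,3,11) → FL=S FR=S RL=S RR=S
cmd 2: advance +10 → t=38, phase=(5,13,13,5) → FL=S FR=W RL=W RR=S
cmd 3: advance +16 → t=54, phase=(5,13,13,5) → FL=S FR=W RL=W RR=S
cmd 4: advance +9 → t=63, phase=(14,6,6,14) → FL=W FR=S RL=S RR=W
cmd 5: advance +8 → t=71, phase=(6,14,14,6) → FL=S FR=W RL=W RR=S


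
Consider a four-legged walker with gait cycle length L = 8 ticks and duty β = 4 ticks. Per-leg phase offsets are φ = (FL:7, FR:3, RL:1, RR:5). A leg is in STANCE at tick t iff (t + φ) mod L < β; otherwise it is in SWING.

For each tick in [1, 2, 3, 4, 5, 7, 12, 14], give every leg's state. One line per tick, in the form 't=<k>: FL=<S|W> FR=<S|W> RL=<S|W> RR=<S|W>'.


t=1: phase=(0,4,2,6) vs β=4 → FL=S FR=W RL=S RR=W
t=2: phase=(1,5,3,7) vs β=4 → FL=S FR=W RL=S RR=W
t=3: phase=(2,6,4,0) vs β=4 → FL=S FR=W RL=W RR=S
t=4: phase=(3,7,5,1) vs β=4 → FL=S FR=W RL=W RR=S
t=5: phase=(4,0,6,2) vs β=4 → FL=W FR=S RL=W RR=S
t=7: phase=(6,2,0,4) vs β=4 → FL=W FR=S RL=S RR=W
t=12: phase=(3,7,5,1) vs β=4 → FL=S FR=W RL=W RR=S
t=14: phase=(5,1,7,3) vs β=4 → FL=W FR=S RL=W RR=S

t=1: FL=S FR=W RL=S RR=W
t=2: FL=S FR=W RL=S RR=W
t=3: FL=S FR=W RL=W RR=S
t=4: FL=S FR=W RL=W RR=S
t=5: FL=W FR=S RL=W RR=S
t=7: FL=W FR=S RL=S RR=W
t=12: FL=S FR=W RL=W RR=S
t=14: FL=W FR=S RL=W RR=S


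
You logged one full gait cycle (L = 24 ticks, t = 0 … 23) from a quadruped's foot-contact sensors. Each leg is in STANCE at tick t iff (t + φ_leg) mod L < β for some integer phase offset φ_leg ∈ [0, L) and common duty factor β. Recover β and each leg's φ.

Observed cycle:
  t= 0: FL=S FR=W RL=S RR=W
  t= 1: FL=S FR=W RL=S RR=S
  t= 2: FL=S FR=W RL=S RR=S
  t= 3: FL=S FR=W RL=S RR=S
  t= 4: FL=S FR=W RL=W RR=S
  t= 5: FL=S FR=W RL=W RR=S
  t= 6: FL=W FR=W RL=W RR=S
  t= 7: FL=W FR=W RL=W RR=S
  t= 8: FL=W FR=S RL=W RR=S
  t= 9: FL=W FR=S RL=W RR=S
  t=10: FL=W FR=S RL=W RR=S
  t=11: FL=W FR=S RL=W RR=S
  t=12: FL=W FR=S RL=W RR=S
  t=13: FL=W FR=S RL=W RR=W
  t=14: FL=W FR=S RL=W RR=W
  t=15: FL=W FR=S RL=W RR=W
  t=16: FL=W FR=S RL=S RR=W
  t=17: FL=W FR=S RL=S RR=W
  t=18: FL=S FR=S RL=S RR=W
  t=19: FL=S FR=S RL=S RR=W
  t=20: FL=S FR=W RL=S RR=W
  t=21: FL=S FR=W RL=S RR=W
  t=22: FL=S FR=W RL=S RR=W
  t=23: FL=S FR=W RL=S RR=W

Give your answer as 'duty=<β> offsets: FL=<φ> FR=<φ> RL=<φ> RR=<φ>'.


duty β = stance ticks per leg = 12
FL: stance ticks = 12; W→S at t=18 → φ=6
FR: stance ticks = 12; W→S at t=8 → φ=16
RL: stance ticks = 12; W→S at t=16 → φ=8
RR: stance ticks = 12; W→S at t=1 → φ=23

duty=12 offsets: FL=6 FR=16 RL=8 RR=23


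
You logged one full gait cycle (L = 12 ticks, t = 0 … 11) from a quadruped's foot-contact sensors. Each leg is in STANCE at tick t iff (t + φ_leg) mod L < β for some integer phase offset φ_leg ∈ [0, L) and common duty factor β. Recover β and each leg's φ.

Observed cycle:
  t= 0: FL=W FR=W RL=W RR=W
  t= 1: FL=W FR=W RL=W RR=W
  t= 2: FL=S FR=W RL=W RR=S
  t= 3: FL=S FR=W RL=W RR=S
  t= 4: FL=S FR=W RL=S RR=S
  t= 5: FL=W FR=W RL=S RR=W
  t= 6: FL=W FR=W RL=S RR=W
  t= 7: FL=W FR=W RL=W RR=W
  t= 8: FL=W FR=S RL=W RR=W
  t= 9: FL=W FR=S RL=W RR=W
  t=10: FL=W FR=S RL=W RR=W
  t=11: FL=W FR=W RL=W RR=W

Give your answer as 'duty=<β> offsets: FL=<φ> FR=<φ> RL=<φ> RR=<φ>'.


duty=3 offsets: FL=10 FR=4 RL=8 RR=10

duty β = stance ticks per leg = 3
FL: stance ticks = 3; W→S at t=2 → φ=10
FR: stance ticks = 3; W→S at t=8 → φ=4
RL: stance ticks = 3; W→S at t=4 → φ=8
RR: stance ticks = 3; W→S at t=2 → φ=10


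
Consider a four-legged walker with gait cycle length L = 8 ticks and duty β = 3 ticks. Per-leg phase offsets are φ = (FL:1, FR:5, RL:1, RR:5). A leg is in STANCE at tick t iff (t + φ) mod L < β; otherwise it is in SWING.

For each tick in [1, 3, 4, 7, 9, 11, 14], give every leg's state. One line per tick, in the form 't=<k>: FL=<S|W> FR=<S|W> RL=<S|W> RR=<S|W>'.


t=1: phase=(2,6,2,6) vs β=3 → FL=S FR=W RL=S RR=W
t=3: phase=(4,0,4,0) vs β=3 → FL=W FR=S RL=W RR=S
t=4: phase=(5,1,5,1) vs β=3 → FL=W FR=S RL=W RR=S
t=7: phase=(0,4,0,4) vs β=3 → FL=S FR=W RL=S RR=W
t=9: phase=(2,6,2,6) vs β=3 → FL=S FR=W RL=S RR=W
t=11: phase=(4,0,4,0) vs β=3 → FL=W FR=S RL=W RR=S
t=14: phase=(7,3,7,3) vs β=3 → FL=W FR=W RL=W RR=W

t=1: FL=S FR=W RL=S RR=W
t=3: FL=W FR=S RL=W RR=S
t=4: FL=W FR=S RL=W RR=S
t=7: FL=S FR=W RL=S RR=W
t=9: FL=S FR=W RL=S RR=W
t=11: FL=W FR=S RL=W RR=S
t=14: FL=W FR=W RL=W RR=W


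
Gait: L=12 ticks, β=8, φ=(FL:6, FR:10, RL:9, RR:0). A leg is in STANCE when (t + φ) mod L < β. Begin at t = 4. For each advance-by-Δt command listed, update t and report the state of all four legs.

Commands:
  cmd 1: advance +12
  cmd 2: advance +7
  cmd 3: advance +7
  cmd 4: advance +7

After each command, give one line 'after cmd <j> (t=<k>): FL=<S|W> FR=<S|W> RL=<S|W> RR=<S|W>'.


start t=4: FL=W FR=S RL=S RR=S
cmd 1: advance +12 → t=16, phase=(10,2,1,4) → FL=W FR=S RL=S RR=S
cmd 2: advance +7 → t=23, phase=(5,9,8,11) → FL=S FR=W RL=W RR=W
cmd 3: advance +7 → t=30, phase=(0,4,3,6) → FL=S FR=S RL=S RR=S
cmd 4: advance +7 → t=37, phase=(7,11,10,1) → FL=S FR=W RL=W RR=S

after cmd 1 (t=16): FL=W FR=S RL=S RR=S
after cmd 2 (t=23): FL=S FR=W RL=W RR=W
after cmd 3 (t=30): FL=S FR=S RL=S RR=S
after cmd 4 (t=37): FL=S FR=W RL=W RR=S


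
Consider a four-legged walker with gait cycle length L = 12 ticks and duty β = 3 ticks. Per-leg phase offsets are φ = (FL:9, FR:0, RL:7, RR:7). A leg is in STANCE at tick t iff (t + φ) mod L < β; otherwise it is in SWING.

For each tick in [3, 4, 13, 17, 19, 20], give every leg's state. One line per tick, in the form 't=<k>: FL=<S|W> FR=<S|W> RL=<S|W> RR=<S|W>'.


t=3: FL=S FR=W RL=W RR=W
t=4: FL=S FR=W RL=W RR=W
t=13: FL=W FR=S RL=W RR=W
t=17: FL=S FR=W RL=S RR=S
t=19: FL=W FR=W RL=S RR=S
t=20: FL=W FR=W RL=W RR=W

t=3: phase=(0,3,10,10) vs β=3 → FL=S FR=W RL=W RR=W
t=4: phase=(1,4,11,11) vs β=3 → FL=S FR=W RL=W RR=W
t=13: phase=(10,1,8,8) vs β=3 → FL=W FR=S RL=W RR=W
t=17: phase=(2,5,0,0) vs β=3 → FL=S FR=W RL=S RR=S
t=19: phase=(4,7,2,2) vs β=3 → FL=W FR=W RL=S RR=S
t=20: phase=(5,8,3,3) vs β=3 → FL=W FR=W RL=W RR=W


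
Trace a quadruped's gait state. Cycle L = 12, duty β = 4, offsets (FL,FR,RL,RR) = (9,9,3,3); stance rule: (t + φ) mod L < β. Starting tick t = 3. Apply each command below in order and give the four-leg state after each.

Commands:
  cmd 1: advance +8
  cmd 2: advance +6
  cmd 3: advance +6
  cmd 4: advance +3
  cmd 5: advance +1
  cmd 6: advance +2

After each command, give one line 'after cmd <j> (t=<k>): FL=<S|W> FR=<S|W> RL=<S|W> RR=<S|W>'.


start t=3: FL=S FR=S RL=W RR=W
cmd 1: advance +8 → t=11, phase=(8,8,2,2) → FL=W FR=W RL=S RR=S
cmd 2: advance +6 → t=17, phase=(2,2,8,8) → FL=S FR=S RL=W RR=W
cmd 3: advance +6 → t=23, phase=(8,8,2,2) → FL=W FR=W RL=S RR=S
cmd 4: advance +3 → t=26, phase=(11,11,5,5) → FL=W FR=W RL=W RR=W
cmd 5: advance +1 → t=27, phase=(0,0,6,6) → FL=S FR=S RL=W RR=W
cmd 6: advance +2 → t=29, phase=(2,2,8,8) → FL=S FR=S RL=W RR=W

after cmd 1 (t=11): FL=W FR=W RL=S RR=S
after cmd 2 (t=17): FL=S FR=S RL=W RR=W
after cmd 3 (t=23): FL=W FR=W RL=S RR=S
after cmd 4 (t=26): FL=W FR=W RL=W RR=W
after cmd 5 (t=27): FL=S FR=S RL=W RR=W
after cmd 6 (t=29): FL=S FR=S RL=W RR=W


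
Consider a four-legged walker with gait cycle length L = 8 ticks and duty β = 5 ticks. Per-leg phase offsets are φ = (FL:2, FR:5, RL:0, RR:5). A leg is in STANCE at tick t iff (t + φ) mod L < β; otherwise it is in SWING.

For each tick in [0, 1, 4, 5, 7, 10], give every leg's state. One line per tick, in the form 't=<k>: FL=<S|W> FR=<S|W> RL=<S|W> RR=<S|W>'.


t=0: phase=(2,5,0,5) vs β=5 → FL=S FR=W RL=S RR=W
t=1: phase=(3,6,1,6) vs β=5 → FL=S FR=W RL=S RR=W
t=4: phase=(6,1,4,1) vs β=5 → FL=W FR=S RL=S RR=S
t=5: phase=(7,2,5,2) vs β=5 → FL=W FR=S RL=W RR=S
t=7: phase=(1,4,7,4) vs β=5 → FL=S FR=S RL=W RR=S
t=10: phase=(4,7,2,7) vs β=5 → FL=S FR=W RL=S RR=W

t=0: FL=S FR=W RL=S RR=W
t=1: FL=S FR=W RL=S RR=W
t=4: FL=W FR=S RL=S RR=S
t=5: FL=W FR=S RL=W RR=S
t=7: FL=S FR=S RL=W RR=S
t=10: FL=S FR=W RL=S RR=W


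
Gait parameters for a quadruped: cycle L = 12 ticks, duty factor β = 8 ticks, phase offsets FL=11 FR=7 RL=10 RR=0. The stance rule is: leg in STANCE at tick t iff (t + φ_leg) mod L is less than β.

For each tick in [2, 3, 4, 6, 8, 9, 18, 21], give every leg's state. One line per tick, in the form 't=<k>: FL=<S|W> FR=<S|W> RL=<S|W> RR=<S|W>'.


t=2: phase=(1,9,0,2) vs β=8 → FL=S FR=W RL=S RR=S
t=3: phase=(2,10,1,3) vs β=8 → FL=S FR=W RL=S RR=S
t=4: phase=(3,11,2,4) vs β=8 → FL=S FR=W RL=S RR=S
t=6: phase=(5,1,4,6) vs β=8 → FL=S FR=S RL=S RR=S
t=8: phase=(7,3,6,8) vs β=8 → FL=S FR=S RL=S RR=W
t=9: phase=(8,4,7,9) vs β=8 → FL=W FR=S RL=S RR=W
t=18: phase=(5,1,4,6) vs β=8 → FL=S FR=S RL=S RR=S
t=21: phase=(8,4,7,9) vs β=8 → FL=W FR=S RL=S RR=W

t=2: FL=S FR=W RL=S RR=S
t=3: FL=S FR=W RL=S RR=S
t=4: FL=S FR=W RL=S RR=S
t=6: FL=S FR=S RL=S RR=S
t=8: FL=S FR=S RL=S RR=W
t=9: FL=W FR=S RL=S RR=W
t=18: FL=S FR=S RL=S RR=S
t=21: FL=W FR=S RL=S RR=W


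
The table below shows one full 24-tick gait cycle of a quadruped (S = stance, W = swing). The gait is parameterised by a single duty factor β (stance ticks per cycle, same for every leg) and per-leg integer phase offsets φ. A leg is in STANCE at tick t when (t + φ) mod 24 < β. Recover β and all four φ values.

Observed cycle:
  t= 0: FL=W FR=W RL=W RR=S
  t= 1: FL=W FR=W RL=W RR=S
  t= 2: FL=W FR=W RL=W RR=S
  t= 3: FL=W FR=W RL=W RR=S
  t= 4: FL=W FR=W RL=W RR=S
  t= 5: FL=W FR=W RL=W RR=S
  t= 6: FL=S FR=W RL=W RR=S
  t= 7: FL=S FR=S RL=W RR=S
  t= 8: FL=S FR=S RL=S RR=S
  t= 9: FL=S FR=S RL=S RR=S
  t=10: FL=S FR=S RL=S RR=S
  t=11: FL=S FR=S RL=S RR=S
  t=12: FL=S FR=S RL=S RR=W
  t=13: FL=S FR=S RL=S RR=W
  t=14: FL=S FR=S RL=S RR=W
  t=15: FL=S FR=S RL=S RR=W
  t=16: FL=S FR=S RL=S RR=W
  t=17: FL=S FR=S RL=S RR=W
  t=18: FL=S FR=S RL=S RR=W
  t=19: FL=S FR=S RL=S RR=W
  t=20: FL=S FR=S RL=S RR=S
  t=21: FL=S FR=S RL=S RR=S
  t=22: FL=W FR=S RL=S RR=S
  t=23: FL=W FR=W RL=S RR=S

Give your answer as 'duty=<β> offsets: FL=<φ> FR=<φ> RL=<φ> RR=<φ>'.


duty β = stance ticks per leg = 16
FL: stance ticks = 16; W→S at t=6 → φ=18
FR: stance ticks = 16; W→S at t=7 → φ=17
RL: stance ticks = 16; W→S at t=8 → φ=16
RR: stance ticks = 16; W→S at t=20 → φ=4

duty=16 offsets: FL=18 FR=17 RL=16 RR=4


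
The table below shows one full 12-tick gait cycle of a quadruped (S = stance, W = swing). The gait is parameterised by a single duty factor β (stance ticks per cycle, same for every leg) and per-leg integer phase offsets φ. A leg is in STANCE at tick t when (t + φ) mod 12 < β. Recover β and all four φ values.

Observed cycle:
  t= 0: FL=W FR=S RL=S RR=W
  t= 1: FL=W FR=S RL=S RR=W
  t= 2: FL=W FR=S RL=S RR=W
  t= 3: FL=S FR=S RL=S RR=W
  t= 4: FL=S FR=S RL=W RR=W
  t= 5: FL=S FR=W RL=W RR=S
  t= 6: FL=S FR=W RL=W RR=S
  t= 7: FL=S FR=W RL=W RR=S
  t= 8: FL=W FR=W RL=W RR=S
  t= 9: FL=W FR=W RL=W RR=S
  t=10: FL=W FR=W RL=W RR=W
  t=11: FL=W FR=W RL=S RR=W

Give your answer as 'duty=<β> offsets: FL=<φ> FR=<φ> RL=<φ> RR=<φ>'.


duty=5 offsets: FL=9 FR=0 RL=1 RR=7

duty β = stance ticks per leg = 5
FL: stance ticks = 5; W→S at t=3 → φ=9
FR: stance ticks = 5; W→S at t=0 → φ=0
RL: stance ticks = 5; W→S at t=11 → φ=1
RR: stance ticks = 5; W→S at t=5 → φ=7


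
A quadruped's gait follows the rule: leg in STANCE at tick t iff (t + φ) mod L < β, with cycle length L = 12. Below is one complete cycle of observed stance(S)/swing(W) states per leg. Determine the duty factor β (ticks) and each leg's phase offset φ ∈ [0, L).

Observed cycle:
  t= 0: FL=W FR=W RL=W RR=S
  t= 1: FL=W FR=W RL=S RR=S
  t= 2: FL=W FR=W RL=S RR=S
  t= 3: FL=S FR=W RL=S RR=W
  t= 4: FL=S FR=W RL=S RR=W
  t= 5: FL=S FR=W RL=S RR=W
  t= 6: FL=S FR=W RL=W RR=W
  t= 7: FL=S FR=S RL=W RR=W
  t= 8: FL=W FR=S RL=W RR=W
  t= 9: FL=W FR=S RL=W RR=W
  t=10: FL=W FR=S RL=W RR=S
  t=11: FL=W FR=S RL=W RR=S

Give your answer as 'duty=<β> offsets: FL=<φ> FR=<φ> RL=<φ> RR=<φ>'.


duty β = stance ticks per leg = 5
FL: stance ticks = 5; W→S at t=3 → φ=9
FR: stance ticks = 5; W→S at t=7 → φ=5
RL: stance ticks = 5; W→S at t=1 → φ=11
RR: stance ticks = 5; W→S at t=10 → φ=2

duty=5 offsets: FL=9 FR=5 RL=11 RR=2


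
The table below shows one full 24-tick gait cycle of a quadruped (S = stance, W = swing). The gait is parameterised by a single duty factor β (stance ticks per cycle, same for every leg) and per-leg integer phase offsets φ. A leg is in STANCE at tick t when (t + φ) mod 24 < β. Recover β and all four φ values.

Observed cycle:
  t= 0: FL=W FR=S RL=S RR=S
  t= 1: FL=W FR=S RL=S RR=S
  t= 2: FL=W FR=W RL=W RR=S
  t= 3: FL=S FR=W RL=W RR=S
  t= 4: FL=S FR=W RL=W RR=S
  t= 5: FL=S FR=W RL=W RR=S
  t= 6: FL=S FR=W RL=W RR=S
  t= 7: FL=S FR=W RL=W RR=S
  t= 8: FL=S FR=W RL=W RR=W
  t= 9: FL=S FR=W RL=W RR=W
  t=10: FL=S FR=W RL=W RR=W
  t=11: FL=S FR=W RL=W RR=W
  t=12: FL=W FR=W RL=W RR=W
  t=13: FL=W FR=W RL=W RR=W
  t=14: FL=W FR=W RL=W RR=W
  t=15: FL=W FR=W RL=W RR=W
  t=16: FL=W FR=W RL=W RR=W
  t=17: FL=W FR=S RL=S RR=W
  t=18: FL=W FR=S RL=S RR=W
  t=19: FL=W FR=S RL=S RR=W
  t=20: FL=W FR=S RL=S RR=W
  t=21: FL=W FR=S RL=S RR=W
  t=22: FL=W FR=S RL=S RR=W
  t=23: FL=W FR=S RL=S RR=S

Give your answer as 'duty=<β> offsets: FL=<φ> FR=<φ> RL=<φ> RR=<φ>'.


duty=9 offsets: FL=21 FR=7 RL=7 RR=1

duty β = stance ticks per leg = 9
FL: stance ticks = 9; W→S at t=3 → φ=21
FR: stance ticks = 9; W→S at t=17 → φ=7
RL: stance ticks = 9; W→S at t=17 → φ=7
RR: stance ticks = 9; W→S at t=23 → φ=1


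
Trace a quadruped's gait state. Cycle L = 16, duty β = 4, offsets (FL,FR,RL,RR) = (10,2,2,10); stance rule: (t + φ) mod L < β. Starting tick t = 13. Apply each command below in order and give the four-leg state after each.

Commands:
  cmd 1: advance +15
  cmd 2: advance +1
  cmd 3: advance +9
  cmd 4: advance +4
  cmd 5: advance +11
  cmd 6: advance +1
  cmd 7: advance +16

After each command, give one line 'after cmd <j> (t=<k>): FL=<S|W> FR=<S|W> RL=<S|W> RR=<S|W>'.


start t=13: FL=W FR=W RL=W RR=W
cmd 1: advance +15 → t=28, phase=(6,14,14,6) → FL=W FR=W RL=W RR=W
cmd 2: advance +1 → t=29, phase=(7,15,15,7) → FL=W FR=W RL=W RR=W
cmd 3: advance +9 → t=38, phase=(0,8,8,0) → FL=S FR=W RL=W RR=S
cmd 4: advance +4 → t=42, phase=(4,12,12,4) → FL=W FR=W RL=W RR=W
cmd 5: advance +11 → t=53, phase=(15,7,7,15) → FL=W FR=W RL=W RR=W
cmd 6: advance +1 → t=54, phase=(0,8,8,0) → FL=S FR=W RL=W RR=S
cmd 7: advance +16 → t=70, phase=(0,8,8,0) → FL=S FR=W RL=W RR=S

after cmd 1 (t=28): FL=W FR=W RL=W RR=W
after cmd 2 (t=29): FL=W FR=W RL=W RR=W
after cmd 3 (t=38): FL=S FR=W RL=W RR=S
after cmd 4 (t=42): FL=W FR=W RL=W RR=W
after cmd 5 (t=53): FL=W FR=W RL=W RR=W
after cmd 6 (t=54): FL=S FR=W RL=W RR=S
after cmd 7 (t=70): FL=S FR=W RL=W RR=S


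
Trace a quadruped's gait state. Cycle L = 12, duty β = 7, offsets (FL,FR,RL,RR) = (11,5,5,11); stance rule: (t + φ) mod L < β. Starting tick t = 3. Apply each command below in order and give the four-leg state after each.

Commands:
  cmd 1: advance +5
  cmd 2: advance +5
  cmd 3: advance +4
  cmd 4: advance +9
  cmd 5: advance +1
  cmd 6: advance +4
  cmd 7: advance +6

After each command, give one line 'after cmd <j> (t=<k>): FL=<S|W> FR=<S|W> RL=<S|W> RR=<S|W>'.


start t=3: FL=S FR=W RL=W RR=S
cmd 1: advance +5 → t=8, phase=(7,1,1,7) → FL=W FR=S RL=S RR=W
cmd 2: advance +5 → t=13, phase=(0,6,6,0) → FL=S FR=S RL=S RR=S
cmd 3: advance +4 → t=17, phase=(4,10,10,4) → FL=S FR=W RL=W RR=S
cmd 4: advance +9 → t=26, phase=(1,7,7,1) → FL=S FR=W RL=W RR=S
cmd 5: advance +1 → t=27, phase=(2,8,8,2) → FL=S FR=W RL=W RR=S
cmd 6: advance +4 → t=31, phase=(6,0,0,6) → FL=S FR=S RL=S RR=S
cmd 7: advance +6 → t=37, phase=(0,6,6,0) → FL=S FR=S RL=S RR=S

after cmd 1 (t=8): FL=W FR=S RL=S RR=W
after cmd 2 (t=13): FL=S FR=S RL=S RR=S
after cmd 3 (t=17): FL=S FR=W RL=W RR=S
after cmd 4 (t=26): FL=S FR=W RL=W RR=S
after cmd 5 (t=27): FL=S FR=W RL=W RR=S
after cmd 6 (t=31): FL=S FR=S RL=S RR=S
after cmd 7 (t=37): FL=S FR=S RL=S RR=S


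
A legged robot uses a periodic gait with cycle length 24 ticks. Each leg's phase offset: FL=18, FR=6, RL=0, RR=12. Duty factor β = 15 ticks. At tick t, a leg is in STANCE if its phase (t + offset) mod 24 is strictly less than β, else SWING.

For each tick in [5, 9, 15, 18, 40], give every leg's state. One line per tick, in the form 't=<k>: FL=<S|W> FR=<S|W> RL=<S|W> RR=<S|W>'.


t=5: phase=(23,11,5,17) vs β=15 → FL=W FR=S RL=S RR=W
t=9: phase=(3,15,9,21) vs β=15 → FL=S FR=W RL=S RR=W
t=15: phase=(9,21,15,3) vs β=15 → FL=S FR=W RL=W RR=S
t=18: phase=(12,0,18,6) vs β=15 → FL=S FR=S RL=W RR=S
t=40: phase=(10,22,16,4) vs β=15 → FL=S FR=W RL=W RR=S

t=5: FL=W FR=S RL=S RR=W
t=9: FL=S FR=W RL=S RR=W
t=15: FL=S FR=W RL=W RR=S
t=18: FL=S FR=S RL=W RR=S
t=40: FL=S FR=W RL=W RR=S


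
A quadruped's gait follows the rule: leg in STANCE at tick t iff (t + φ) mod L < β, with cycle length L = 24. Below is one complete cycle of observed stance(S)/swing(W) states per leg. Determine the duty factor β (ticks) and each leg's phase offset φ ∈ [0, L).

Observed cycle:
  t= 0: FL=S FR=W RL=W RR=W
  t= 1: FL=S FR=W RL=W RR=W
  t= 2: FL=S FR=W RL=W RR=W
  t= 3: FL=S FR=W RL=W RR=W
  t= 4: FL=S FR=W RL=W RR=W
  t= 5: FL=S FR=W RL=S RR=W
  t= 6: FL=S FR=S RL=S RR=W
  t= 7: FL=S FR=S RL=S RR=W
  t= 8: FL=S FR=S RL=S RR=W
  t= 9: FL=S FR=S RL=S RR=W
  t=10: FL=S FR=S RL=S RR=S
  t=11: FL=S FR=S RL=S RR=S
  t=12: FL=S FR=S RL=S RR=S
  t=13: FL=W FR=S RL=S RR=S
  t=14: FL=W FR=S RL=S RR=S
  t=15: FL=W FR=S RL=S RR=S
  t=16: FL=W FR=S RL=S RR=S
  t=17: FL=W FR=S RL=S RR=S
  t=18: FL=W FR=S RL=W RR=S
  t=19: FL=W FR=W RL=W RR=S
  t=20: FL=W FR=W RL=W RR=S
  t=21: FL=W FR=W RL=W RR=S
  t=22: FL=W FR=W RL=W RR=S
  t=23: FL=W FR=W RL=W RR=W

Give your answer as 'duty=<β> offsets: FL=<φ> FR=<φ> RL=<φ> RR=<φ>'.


duty=13 offsets: FL=0 FR=18 RL=19 RR=14

duty β = stance ticks per leg = 13
FL: stance ticks = 13; W→S at t=0 → φ=0
FR: stance ticks = 13; W→S at t=6 → φ=18
RL: stance ticks = 13; W→S at t=5 → φ=19
RR: stance ticks = 13; W→S at t=10 → φ=14


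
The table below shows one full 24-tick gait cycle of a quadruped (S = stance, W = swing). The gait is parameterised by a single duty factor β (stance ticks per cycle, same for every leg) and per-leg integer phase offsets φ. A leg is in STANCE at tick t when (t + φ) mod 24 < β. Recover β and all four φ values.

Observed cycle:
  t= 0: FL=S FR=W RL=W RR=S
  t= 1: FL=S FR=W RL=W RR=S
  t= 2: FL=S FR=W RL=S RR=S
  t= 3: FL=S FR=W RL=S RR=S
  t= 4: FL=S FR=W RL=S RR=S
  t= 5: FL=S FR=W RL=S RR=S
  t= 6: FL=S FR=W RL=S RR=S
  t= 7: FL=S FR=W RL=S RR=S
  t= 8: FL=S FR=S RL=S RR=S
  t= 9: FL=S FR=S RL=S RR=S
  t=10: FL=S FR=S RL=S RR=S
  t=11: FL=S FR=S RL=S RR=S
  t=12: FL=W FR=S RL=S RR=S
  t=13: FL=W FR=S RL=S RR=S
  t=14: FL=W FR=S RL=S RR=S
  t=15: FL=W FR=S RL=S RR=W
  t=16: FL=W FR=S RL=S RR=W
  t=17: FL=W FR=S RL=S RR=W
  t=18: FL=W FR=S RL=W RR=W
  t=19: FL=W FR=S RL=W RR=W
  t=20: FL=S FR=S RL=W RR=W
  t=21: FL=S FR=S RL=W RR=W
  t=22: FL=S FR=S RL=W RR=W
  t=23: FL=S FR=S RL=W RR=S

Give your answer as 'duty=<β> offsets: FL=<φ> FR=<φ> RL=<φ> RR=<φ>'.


duty β = stance ticks per leg = 16
FL: stance ticks = 16; W→S at t=20 → φ=4
FR: stance ticks = 16; W→S at t=8 → φ=16
RL: stance ticks = 16; W→S at t=2 → φ=22
RR: stance ticks = 16; W→S at t=23 → φ=1

duty=16 offsets: FL=4 FR=16 RL=22 RR=1


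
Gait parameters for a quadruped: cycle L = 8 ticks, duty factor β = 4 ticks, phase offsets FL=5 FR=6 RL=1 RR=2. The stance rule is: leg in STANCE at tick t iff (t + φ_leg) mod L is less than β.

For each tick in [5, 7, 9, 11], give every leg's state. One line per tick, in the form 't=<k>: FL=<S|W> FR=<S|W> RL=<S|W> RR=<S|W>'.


t=5: FL=S FR=S RL=W RR=W
t=7: FL=W FR=W RL=S RR=S
t=9: FL=W FR=W RL=S RR=S
t=11: FL=S FR=S RL=W RR=W

t=5: phase=(2,3,6,7) vs β=4 → FL=S FR=S RL=W RR=W
t=7: phase=(4,5,0,1) vs β=4 → FL=W FR=W RL=S RR=S
t=9: phase=(6,7,2,3) vs β=4 → FL=W FR=W RL=S RR=S
t=11: phase=(0,1,4,5) vs β=4 → FL=S FR=S RL=W RR=W


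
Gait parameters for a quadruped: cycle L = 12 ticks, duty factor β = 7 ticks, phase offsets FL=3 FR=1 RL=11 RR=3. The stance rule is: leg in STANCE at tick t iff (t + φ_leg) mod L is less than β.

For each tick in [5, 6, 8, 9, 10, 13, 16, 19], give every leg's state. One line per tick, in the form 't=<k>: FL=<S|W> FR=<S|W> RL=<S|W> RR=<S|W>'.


t=5: phase=(8,6,4,8) vs β=7 → FL=W FR=S RL=S RR=W
t=6: phase=(9,7,5,9) vs β=7 → FL=W FR=W RL=S RR=W
t=8: phase=(11,9,7,11) vs β=7 → FL=W FR=W RL=W RR=W
t=9: phase=(0,10,8,0) vs β=7 → FL=S FR=W RL=W RR=S
t=10: phase=(1,11,9,1) vs β=7 → FL=S FR=W RL=W RR=S
t=13: phase=(4,2,0,4) vs β=7 → FL=S FR=S RL=S RR=S
t=16: phase=(7,5,3,7) vs β=7 → FL=W FR=S RL=S RR=W
t=19: phase=(10,8,6,10) vs β=7 → FL=W FR=W RL=S RR=W

t=5: FL=W FR=S RL=S RR=W
t=6: FL=W FR=W RL=S RR=W
t=8: FL=W FR=W RL=W RR=W
t=9: FL=S FR=W RL=W RR=S
t=10: FL=S FR=W RL=W RR=S
t=13: FL=S FR=S RL=S RR=S
t=16: FL=W FR=S RL=S RR=W
t=19: FL=W FR=W RL=S RR=W


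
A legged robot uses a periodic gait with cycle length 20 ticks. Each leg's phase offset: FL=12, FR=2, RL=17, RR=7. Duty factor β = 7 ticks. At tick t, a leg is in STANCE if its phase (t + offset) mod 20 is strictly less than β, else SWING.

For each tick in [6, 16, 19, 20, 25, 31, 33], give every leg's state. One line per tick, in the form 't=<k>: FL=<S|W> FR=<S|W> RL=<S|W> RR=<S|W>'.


t=6: phase=(18,8,3,13) vs β=7 → FL=W FR=W RL=S RR=W
t=16: phase=(8,18,13,3) vs β=7 → FL=W FR=W RL=W RR=S
t=19: phase=(11,1,16,6) vs β=7 → FL=W FR=S RL=W RR=S
t=20: phase=(12,2,17,7) vs β=7 → FL=W FR=S RL=W RR=W
t=25: phase=(17,7,2,12) vs β=7 → FL=W FR=W RL=S RR=W
t=31: phase=(3,13,8,18) vs β=7 → FL=S FR=W RL=W RR=W
t=33: phase=(5,15,10,0) vs β=7 → FL=S FR=W RL=W RR=S

t=6: FL=W FR=W RL=S RR=W
t=16: FL=W FR=W RL=W RR=S
t=19: FL=W FR=S RL=W RR=S
t=20: FL=W FR=S RL=W RR=W
t=25: FL=W FR=W RL=S RR=W
t=31: FL=S FR=W RL=W RR=W
t=33: FL=S FR=W RL=W RR=S


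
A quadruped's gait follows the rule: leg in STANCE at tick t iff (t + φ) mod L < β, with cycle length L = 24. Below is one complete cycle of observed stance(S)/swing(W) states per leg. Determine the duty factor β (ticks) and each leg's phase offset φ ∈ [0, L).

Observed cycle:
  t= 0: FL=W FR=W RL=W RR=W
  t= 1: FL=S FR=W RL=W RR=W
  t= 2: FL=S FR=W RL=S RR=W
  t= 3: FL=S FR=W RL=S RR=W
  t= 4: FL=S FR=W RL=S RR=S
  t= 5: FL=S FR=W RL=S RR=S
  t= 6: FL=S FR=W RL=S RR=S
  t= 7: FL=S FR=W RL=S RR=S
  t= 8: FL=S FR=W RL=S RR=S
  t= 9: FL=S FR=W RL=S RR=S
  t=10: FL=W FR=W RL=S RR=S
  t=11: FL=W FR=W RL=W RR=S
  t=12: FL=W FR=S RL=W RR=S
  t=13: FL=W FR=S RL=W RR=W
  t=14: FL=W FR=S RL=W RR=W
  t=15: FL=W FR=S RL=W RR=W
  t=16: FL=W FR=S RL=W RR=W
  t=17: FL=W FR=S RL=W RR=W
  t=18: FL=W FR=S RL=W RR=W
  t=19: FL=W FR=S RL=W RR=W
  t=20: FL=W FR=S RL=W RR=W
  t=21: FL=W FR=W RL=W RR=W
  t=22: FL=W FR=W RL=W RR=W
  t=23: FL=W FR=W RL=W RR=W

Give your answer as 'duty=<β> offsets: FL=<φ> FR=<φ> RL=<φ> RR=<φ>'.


duty=9 offsets: FL=23 FR=12 RL=22 RR=20

duty β = stance ticks per leg = 9
FL: stance ticks = 9; W→S at t=1 → φ=23
FR: stance ticks = 9; W→S at t=12 → φ=12
RL: stance ticks = 9; W→S at t=2 → φ=22
RR: stance ticks = 9; W→S at t=4 → φ=20


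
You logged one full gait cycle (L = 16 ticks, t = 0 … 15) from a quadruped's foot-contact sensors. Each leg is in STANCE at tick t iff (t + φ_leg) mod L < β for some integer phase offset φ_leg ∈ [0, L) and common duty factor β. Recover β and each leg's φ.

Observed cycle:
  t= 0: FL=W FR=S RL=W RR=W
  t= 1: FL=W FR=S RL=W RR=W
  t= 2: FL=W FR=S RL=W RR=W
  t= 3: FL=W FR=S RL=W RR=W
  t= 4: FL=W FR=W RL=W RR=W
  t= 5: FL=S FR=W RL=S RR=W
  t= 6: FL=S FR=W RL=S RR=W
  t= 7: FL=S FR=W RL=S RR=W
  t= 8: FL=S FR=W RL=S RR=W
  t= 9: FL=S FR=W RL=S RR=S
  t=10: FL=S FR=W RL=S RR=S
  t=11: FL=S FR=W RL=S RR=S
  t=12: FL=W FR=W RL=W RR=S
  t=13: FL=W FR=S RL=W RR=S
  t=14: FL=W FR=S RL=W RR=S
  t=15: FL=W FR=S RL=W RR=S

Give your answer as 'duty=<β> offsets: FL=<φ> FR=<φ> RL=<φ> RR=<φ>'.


duty β = stance ticks per leg = 7
FL: stance ticks = 7; W→S at t=5 → φ=11
FR: stance ticks = 7; W→S at t=13 → φ=3
RL: stance ticks = 7; W→S at t=5 → φ=11
RR: stance ticks = 7; W→S at t=9 → φ=7

duty=7 offsets: FL=11 FR=3 RL=11 RR=7


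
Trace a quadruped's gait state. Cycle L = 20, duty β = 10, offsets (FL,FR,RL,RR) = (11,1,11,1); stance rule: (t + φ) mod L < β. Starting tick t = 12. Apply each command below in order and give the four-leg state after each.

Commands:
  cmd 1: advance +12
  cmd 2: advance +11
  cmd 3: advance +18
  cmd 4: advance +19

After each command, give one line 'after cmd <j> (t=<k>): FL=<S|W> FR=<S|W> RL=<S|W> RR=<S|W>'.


start t=12: FL=S FR=W RL=S RR=W
cmd 1: advance +12 → t=24, phase=(15,5,15,5) → FL=W FR=S RL=W RR=S
cmd 2: advance +11 → t=35, phase=(6,16,6,16) → FL=S FR=W RL=S RR=W
cmd 3: advance +18 → t=53, phase=(4,14,4,14) → FL=S FR=W RL=S RR=W
cmd 4: advance +19 → t=72, phase=(3,13,3,13) → FL=S FR=W RL=S RR=W

after cmd 1 (t=24): FL=W FR=S RL=W RR=S
after cmd 2 (t=35): FL=S FR=W RL=S RR=W
after cmd 3 (t=53): FL=S FR=W RL=S RR=W
after cmd 4 (t=72): FL=S FR=W RL=S RR=W


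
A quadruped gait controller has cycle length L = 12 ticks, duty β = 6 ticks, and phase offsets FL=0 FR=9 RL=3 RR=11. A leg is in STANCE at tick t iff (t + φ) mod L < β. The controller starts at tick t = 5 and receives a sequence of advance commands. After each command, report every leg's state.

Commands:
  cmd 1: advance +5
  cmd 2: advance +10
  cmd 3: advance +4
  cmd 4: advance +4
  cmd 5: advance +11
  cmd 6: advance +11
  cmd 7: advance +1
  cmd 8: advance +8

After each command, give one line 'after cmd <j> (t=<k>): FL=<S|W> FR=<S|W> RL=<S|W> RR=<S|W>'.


after cmd 1 (t=10): FL=W FR=W RL=S RR=W
after cmd 2 (t=20): FL=W FR=S RL=W RR=W
after cmd 3 (t=24): FL=S FR=W RL=S RR=W
after cmd 4 (t=28): FL=S FR=S RL=W RR=S
after cmd 5 (t=39): FL=S FR=S RL=W RR=S
after cmd 6 (t=50): FL=S FR=W RL=S RR=S
after cmd 7 (t=51): FL=S FR=S RL=W RR=S
after cmd 8 (t=59): FL=W FR=W RL=S RR=W

start t=5: FL=S FR=S RL=W RR=S
cmd 1: advance +5 → t=10, phase=(10,7,1,9) → FL=W FR=W RL=S RR=W
cmd 2: advance +10 → t=20, phase=(8,5,11,7) → FL=W FR=S RL=W RR=W
cmd 3: advance +4 → t=24, phase=(0,9,3,11) → FL=S FR=W RL=S RR=W
cmd 4: advance +4 → t=28, phase=(4,1,7,3) → FL=S FR=S RL=W RR=S
cmd 5: advance +11 → t=39, phase=(3,0,6,2) → FL=S FR=S RL=W RR=S
cmd 6: advance +11 → t=50, phase=(2,11,5,1) → FL=S FR=W RL=S RR=S
cmd 7: advance +1 → t=51, phase=(3,0,6,2) → FL=S FR=S RL=W RR=S
cmd 8: advance +8 → t=59, phase=(11,8,2,10) → FL=W FR=W RL=S RR=W


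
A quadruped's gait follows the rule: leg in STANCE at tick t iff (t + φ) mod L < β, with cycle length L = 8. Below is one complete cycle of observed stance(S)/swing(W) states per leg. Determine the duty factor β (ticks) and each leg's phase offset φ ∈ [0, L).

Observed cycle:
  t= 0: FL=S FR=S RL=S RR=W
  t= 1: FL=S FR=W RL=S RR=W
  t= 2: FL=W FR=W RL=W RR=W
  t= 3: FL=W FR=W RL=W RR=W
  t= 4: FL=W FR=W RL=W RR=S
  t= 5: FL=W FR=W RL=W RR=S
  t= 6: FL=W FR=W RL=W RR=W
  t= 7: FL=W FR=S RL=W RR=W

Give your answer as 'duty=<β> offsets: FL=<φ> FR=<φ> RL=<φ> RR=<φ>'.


duty β = stance ticks per leg = 2
FL: stance ticks = 2; W→S at t=0 → φ=0
FR: stance ticks = 2; W→S at t=7 → φ=1
RL: stance ticks = 2; W→S at t=0 → φ=0
RR: stance ticks = 2; W→S at t=4 → φ=4

duty=2 offsets: FL=0 FR=1 RL=0 RR=4


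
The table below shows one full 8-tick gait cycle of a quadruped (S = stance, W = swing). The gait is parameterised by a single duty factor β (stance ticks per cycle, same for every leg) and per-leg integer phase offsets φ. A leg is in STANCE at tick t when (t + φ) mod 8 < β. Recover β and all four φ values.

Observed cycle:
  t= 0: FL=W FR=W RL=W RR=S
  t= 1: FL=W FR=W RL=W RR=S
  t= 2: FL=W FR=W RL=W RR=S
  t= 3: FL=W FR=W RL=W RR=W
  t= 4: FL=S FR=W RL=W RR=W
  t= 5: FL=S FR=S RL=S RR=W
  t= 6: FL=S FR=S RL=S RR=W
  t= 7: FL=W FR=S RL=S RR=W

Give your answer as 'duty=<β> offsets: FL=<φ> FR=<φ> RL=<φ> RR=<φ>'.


duty=3 offsets: FL=4 FR=3 RL=3 RR=0

duty β = stance ticks per leg = 3
FL: stance ticks = 3; W→S at t=4 → φ=4
FR: stance ticks = 3; W→S at t=5 → φ=3
RL: stance ticks = 3; W→S at t=5 → φ=3
RR: stance ticks = 3; W→S at t=0 → φ=0


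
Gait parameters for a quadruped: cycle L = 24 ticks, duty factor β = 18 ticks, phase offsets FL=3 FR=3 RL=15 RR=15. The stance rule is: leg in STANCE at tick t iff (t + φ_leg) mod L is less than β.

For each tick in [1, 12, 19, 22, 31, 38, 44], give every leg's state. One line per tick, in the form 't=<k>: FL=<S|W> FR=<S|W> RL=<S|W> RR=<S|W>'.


t=1: FL=S FR=S RL=S RR=S
t=12: FL=S FR=S RL=S RR=S
t=19: FL=W FR=W RL=S RR=S
t=22: FL=S FR=S RL=S RR=S
t=31: FL=S FR=S RL=W RR=W
t=38: FL=S FR=S RL=S RR=S
t=44: FL=W FR=W RL=S RR=S

t=1: phase=(4,4,16,16) vs β=18 → FL=S FR=S RL=S RR=S
t=12: phase=(15,15,3,3) vs β=18 → FL=S FR=S RL=S RR=S
t=19: phase=(22,22,10,10) vs β=18 → FL=W FR=W RL=S RR=S
t=22: phase=(1,1,13,13) vs β=18 → FL=S FR=S RL=S RR=S
t=31: phase=(10,10,22,22) vs β=18 → FL=S FR=S RL=W RR=W
t=38: phase=(17,17,5,5) vs β=18 → FL=S FR=S RL=S RR=S
t=44: phase=(23,23,11,11) vs β=18 → FL=W FR=W RL=S RR=S


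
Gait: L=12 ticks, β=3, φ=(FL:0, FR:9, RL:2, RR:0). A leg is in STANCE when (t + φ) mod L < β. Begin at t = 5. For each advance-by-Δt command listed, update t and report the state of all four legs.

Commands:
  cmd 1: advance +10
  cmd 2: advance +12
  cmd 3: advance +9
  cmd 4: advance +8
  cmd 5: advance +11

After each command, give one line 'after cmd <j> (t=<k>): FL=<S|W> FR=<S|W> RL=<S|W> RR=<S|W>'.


after cmd 1 (t=15): FL=W FR=S RL=W RR=W
after cmd 2 (t=27): FL=W FR=S RL=W RR=W
after cmd 3 (t=36): FL=S FR=W RL=S RR=S
after cmd 4 (t=44): FL=W FR=W RL=W RR=W
after cmd 5 (t=55): FL=W FR=W RL=W RR=W

start t=5: FL=W FR=S RL=W RR=W
cmd 1: advance +10 → t=15, phase=(3,0,5,3) → FL=W FR=S RL=W RR=W
cmd 2: advance +12 → t=27, phase=(3,0,5,3) → FL=W FR=S RL=W RR=W
cmd 3: advance +9 → t=36, phase=(0,9,2,0) → FL=S FR=W RL=S RR=S
cmd 4: advance +8 → t=44, phase=(8,5,10,8) → FL=W FR=W RL=W RR=W
cmd 5: advance +11 → t=55, phase=(7,4,9,7) → FL=W FR=W RL=W RR=W
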